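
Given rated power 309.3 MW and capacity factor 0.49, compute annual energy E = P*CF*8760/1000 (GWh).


E = 309.3 * 0.49 * 8760 / 1000 = 1327.6393 GWh


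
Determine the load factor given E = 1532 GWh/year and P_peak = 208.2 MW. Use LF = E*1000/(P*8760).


LF = 1532 * 1000 / (208.2 * 8760) = 0.8400


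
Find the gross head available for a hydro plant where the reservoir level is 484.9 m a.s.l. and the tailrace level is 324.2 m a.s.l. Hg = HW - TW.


Hg = 484.9 - 324.2 = 160.7000 m


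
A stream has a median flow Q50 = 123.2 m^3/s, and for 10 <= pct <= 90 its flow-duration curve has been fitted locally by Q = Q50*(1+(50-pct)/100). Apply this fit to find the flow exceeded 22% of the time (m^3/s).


Q = 123.2 * (1 + (50 - 22)/100) = 157.6960 m^3/s


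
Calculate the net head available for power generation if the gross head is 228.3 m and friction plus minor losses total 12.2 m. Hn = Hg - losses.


Hn = 228.3 - 12.2 = 216.1000 m


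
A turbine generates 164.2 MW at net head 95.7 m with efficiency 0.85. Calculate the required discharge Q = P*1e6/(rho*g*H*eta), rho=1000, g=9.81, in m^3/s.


Q = 164.2 * 1e6 / (1000 * 9.81 * 95.7 * 0.85) = 205.7658 m^3/s


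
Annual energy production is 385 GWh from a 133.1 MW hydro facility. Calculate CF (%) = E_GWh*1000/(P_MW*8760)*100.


CF = 385 * 1000 / (133.1 * 8760) * 100 = 33.0201 %


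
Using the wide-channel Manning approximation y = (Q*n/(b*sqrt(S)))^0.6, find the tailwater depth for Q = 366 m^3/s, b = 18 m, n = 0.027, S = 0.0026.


y = (366 * 0.027 / (18 * 0.0026^0.5))^0.6 = 4.1615 m


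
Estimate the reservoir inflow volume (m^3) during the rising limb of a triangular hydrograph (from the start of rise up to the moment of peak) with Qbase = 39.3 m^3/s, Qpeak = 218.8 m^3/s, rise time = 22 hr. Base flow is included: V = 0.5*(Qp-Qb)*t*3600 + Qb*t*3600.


V = 0.5*(218.8 - 39.3)*22*3600 + 39.3*22*3600 = 1.0221e+07 m^3


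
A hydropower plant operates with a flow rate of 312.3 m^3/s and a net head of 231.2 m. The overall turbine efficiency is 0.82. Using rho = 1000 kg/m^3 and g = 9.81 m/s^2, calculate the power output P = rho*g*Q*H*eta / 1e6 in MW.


P = 1000 * 9.81 * 312.3 * 231.2 * 0.82 / 1e6 = 580.8215 MW


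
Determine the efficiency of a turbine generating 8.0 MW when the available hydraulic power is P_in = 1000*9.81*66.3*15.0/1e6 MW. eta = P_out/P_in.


P_in = 1000 * 9.81 * 66.3 * 15.0 / 1e6 = 9.7560 MW
eta = 8.0 / 9.7560 = 0.8200


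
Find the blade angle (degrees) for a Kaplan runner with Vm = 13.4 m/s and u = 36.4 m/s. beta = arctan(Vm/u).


beta = arctan(13.4 / 36.4) = 20.2103 degrees


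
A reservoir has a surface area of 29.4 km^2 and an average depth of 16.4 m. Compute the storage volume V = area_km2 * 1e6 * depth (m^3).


V = 29.4 * 1e6 * 16.4 = 4.8216e+08 m^3


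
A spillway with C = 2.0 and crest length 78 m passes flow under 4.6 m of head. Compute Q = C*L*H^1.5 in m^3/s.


Q = 2.0 * 78 * 4.6^1.5 = 1539.0805 m^3/s


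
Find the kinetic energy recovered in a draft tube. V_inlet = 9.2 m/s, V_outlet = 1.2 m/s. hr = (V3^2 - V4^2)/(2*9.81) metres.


hr = (9.2^2 - 1.2^2) / (2*9.81) = 4.2406 m


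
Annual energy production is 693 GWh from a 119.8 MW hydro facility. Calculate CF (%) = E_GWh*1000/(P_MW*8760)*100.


CF = 693 * 1000 / (119.8 * 8760) * 100 = 66.0347 %


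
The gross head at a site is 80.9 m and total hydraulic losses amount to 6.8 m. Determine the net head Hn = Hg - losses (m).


Hn = 80.9 - 6.8 = 74.1000 m


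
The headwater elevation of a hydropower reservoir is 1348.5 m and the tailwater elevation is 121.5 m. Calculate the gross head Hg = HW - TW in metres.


Hg = 1348.5 - 121.5 = 1227.0000 m


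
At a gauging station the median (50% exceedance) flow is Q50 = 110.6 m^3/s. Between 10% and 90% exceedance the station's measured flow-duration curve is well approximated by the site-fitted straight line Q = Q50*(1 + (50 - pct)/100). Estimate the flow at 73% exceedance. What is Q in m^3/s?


Q = 110.6 * (1 + (50 - 73)/100) = 85.1620 m^3/s


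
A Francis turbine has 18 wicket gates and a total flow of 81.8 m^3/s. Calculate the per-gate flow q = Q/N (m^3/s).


q = 81.8 / 18 = 4.5444 m^3/s


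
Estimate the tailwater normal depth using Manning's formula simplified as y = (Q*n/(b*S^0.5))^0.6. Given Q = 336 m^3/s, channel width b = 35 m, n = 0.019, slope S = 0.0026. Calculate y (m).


y = (336 * 0.019 / (35 * 0.0026^0.5))^0.6 = 2.1484 m


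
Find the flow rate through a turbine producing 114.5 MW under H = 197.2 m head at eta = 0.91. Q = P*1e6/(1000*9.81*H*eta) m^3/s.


Q = 114.5 * 1e6 / (1000 * 9.81 * 197.2 * 0.91) = 65.0411 m^3/s


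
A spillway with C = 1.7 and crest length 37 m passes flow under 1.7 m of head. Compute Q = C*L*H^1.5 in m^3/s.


Q = 1.7 * 37 * 1.7^1.5 = 139.4197 m^3/s


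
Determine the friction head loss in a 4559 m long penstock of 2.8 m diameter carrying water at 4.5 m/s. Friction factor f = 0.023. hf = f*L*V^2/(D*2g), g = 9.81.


hf = 0.023 * 4559 * 4.5^2 / (2.8 * 2 * 9.81) = 38.6514 m


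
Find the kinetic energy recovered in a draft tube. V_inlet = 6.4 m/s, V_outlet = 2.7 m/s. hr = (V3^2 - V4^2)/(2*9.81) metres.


hr = (6.4^2 - 2.7^2) / (2*9.81) = 1.7161 m


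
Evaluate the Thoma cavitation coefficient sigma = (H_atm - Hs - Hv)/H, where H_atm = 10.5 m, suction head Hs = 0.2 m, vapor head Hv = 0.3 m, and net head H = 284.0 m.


sigma = (10.5 - 0.2 - 0.3) / 284.0 = 0.0352


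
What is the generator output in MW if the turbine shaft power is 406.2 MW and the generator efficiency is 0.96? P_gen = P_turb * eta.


P_gen = 406.2 * 0.96 = 389.9520 MW


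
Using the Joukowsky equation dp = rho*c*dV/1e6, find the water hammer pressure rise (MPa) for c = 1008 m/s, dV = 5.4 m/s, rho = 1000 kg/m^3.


dp = 1000 * 1008 * 5.4 / 1e6 = 5.4432 MPa


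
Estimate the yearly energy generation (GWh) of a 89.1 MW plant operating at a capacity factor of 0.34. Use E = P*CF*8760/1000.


E = 89.1 * 0.34 * 8760 / 1000 = 265.3754 GWh


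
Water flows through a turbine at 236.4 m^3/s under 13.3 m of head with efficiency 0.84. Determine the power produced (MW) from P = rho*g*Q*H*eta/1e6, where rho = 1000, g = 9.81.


P = 1000 * 9.81 * 236.4 * 13.3 * 0.84 / 1e6 = 25.9088 MW


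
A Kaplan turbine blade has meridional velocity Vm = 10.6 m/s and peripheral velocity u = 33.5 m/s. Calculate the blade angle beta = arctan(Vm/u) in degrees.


beta = arctan(10.6 / 33.5) = 17.5583 degrees


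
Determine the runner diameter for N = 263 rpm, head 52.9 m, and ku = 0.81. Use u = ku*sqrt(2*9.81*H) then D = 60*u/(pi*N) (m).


u = 0.81 * sqrt(2*9.81*52.9) = 26.0953 m/s
D = 60 * 26.0953 / (pi * 263) = 1.8950 m


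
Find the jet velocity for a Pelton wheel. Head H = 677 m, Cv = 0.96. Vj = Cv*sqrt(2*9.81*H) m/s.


Vj = 0.96 * sqrt(2*9.81*677) = 110.6407 m/s


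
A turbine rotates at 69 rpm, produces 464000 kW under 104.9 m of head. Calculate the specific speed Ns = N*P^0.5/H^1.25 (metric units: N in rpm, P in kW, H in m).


Ns = 69 * 464000^0.5 / 104.9^1.25 = 140.0034


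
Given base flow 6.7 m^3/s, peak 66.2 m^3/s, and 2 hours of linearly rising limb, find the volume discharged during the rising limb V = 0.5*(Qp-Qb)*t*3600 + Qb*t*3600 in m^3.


V = 0.5*(66.2 - 6.7)*2*3600 + 6.7*2*3600 = 262440.0000 m^3


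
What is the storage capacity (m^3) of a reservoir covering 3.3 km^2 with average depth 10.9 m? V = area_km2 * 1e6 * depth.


V = 3.3 * 1e6 * 10.9 = 3.5970e+07 m^3


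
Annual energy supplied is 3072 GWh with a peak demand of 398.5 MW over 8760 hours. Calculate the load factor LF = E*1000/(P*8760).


LF = 3072 * 1000 / (398.5 * 8760) = 0.8800


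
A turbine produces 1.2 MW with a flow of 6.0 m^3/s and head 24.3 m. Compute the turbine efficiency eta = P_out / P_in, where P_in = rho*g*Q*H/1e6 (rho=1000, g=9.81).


P_in = 1000 * 9.81 * 6.0 * 24.3 / 1e6 = 1.4303 MW
eta = 1.2 / 1.4303 = 0.8390


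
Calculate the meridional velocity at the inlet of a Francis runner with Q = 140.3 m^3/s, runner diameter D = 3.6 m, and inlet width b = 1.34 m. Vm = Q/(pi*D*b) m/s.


Vm = 140.3 / (pi * 3.6 * 1.34) = 9.2576 m/s


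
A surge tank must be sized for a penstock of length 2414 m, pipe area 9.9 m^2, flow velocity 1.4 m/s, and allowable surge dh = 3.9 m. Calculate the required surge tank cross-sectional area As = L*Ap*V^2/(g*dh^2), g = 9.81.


As = 2414 * 9.9 * 1.4^2 / (9.81 * 3.9^2) = 313.9282 m^2


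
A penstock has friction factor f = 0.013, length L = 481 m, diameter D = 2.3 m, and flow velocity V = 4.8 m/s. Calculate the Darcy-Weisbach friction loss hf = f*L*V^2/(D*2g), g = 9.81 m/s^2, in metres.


hf = 0.013 * 481 * 4.8^2 / (2.3 * 2 * 9.81) = 3.1926 m


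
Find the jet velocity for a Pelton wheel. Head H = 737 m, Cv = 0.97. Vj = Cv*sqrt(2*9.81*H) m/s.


Vj = 0.97 * sqrt(2*9.81*737) = 116.6420 m/s


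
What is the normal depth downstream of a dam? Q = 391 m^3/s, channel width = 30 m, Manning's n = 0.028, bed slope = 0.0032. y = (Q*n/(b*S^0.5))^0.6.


y = (391 * 0.028 / (30 * 0.0032^0.5))^0.6 = 3.0604 m


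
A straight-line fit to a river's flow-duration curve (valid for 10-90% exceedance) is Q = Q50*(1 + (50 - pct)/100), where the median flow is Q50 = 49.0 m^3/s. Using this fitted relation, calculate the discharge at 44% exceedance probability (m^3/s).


Q = 49.0 * (1 + (50 - 44)/100) = 51.9400 m^3/s


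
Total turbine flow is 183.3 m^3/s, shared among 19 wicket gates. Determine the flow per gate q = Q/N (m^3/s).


q = 183.3 / 19 = 9.6474 m^3/s


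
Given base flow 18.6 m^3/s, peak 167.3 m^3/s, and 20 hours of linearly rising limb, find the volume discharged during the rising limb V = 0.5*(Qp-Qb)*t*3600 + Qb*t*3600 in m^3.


V = 0.5*(167.3 - 18.6)*20*3600 + 18.6*20*3600 = 6.6924e+06 m^3


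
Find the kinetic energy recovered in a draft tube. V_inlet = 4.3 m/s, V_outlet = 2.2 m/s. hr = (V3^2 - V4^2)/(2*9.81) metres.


hr = (4.3^2 - 2.2^2) / (2*9.81) = 0.6957 m


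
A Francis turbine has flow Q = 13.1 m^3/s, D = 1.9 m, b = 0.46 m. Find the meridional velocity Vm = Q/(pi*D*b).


Vm = 13.1 / (pi * 1.9 * 0.46) = 4.7710 m/s


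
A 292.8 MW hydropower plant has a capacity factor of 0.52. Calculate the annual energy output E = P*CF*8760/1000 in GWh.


E = 292.8 * 0.52 * 8760 / 1000 = 1333.7626 GWh


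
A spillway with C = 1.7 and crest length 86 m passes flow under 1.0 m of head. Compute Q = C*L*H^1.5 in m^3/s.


Q = 1.7 * 86 * 1.0^1.5 = 146.2000 m^3/s


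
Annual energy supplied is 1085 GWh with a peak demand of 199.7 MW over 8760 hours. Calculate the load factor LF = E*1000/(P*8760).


LF = 1085 * 1000 / (199.7 * 8760) = 0.6202


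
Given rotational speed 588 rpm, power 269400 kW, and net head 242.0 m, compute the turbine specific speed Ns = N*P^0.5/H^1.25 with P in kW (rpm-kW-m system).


Ns = 588 * 269400^0.5 / 242.0^1.25 = 319.7473


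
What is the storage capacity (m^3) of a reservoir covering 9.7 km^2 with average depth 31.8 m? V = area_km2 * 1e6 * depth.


V = 9.7 * 1e6 * 31.8 = 3.0846e+08 m^3


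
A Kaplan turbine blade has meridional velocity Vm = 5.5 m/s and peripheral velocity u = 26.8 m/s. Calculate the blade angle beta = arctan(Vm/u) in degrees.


beta = arctan(5.5 / 26.8) = 11.5974 degrees


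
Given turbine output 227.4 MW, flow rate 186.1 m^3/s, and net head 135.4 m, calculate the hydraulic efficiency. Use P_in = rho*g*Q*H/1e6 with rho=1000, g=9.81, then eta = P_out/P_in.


P_in = 1000 * 9.81 * 186.1 * 135.4 / 1e6 = 247.1918 MW
eta = 227.4 / 247.1918 = 0.9199


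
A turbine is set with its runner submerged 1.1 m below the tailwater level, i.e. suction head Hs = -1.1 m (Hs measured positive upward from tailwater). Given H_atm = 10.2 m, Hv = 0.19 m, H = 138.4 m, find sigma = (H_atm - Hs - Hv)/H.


sigma = (10.2 - (-1.1) - 0.19) / 138.4 = 0.0803


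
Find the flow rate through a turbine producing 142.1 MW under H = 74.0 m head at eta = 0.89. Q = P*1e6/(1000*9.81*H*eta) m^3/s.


Q = 142.1 * 1e6 / (1000 * 9.81 * 74.0 * 0.89) = 219.9396 m^3/s


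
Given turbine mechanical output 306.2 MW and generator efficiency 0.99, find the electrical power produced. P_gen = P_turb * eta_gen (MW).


P_gen = 306.2 * 0.99 = 303.1380 MW


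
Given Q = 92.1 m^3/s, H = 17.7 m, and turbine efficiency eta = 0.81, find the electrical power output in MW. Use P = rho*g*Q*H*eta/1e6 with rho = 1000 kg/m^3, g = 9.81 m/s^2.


P = 1000 * 9.81 * 92.1 * 17.7 * 0.81 / 1e6 = 12.9535 MW


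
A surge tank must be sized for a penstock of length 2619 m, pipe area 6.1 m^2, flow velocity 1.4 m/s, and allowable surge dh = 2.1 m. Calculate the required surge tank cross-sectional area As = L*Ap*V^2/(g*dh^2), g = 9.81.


As = 2619 * 6.1 * 1.4^2 / (9.81 * 2.1^2) = 723.7920 m^2


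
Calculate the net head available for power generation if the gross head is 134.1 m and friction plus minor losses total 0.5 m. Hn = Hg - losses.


Hn = 134.1 - 0.5 = 133.6000 m


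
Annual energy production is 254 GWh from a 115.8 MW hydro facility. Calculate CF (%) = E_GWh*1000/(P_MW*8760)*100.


CF = 254 * 1000 / (115.8 * 8760) * 100 = 25.0392 %


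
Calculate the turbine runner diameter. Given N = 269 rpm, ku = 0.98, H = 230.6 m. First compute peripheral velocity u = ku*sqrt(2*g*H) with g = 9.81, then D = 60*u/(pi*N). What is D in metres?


u = 0.98 * sqrt(2*9.81*230.6) = 65.9182 m/s
D = 60 * 65.9182 / (pi * 269) = 4.6801 m


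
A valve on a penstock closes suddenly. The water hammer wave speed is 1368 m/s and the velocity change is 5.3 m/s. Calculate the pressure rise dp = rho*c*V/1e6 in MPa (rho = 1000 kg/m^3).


dp = 1000 * 1368 * 5.3 / 1e6 = 7.2504 MPa


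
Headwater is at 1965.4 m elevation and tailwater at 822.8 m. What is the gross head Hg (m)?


Hg = 1965.4 - 822.8 = 1142.6000 m


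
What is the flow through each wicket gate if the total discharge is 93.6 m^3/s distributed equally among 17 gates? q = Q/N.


q = 93.6 / 17 = 5.5059 m^3/s


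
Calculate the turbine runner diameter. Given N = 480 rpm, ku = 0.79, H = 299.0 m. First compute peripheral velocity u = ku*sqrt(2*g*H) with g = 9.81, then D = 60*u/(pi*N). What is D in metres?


u = 0.79 * sqrt(2*9.81*299.0) = 60.5079 m/s
D = 60 * 60.5079 / (pi * 480) = 2.4075 m


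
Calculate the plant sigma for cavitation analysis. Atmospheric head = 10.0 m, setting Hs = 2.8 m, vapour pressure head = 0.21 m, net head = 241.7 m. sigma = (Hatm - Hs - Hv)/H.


sigma = (10.0 - 2.8 - 0.21) / 241.7 = 0.0289


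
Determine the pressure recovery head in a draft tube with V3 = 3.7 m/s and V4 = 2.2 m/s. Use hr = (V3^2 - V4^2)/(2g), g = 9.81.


hr = (3.7^2 - 2.2^2) / (2*9.81) = 0.4511 m


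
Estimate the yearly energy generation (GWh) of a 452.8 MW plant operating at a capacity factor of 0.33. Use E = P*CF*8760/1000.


E = 452.8 * 0.33 * 8760 / 1000 = 1308.9542 GWh


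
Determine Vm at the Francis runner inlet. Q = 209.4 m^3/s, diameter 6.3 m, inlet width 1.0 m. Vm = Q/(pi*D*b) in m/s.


Vm = 209.4 / (pi * 6.3 * 1.0) = 10.5800 m/s


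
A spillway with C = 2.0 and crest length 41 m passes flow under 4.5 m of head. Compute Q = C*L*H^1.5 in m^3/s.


Q = 2.0 * 41 * 4.5^1.5 = 782.7672 m^3/s


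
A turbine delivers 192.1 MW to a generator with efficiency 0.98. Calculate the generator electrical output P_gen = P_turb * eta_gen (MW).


P_gen = 192.1 * 0.98 = 188.2580 MW


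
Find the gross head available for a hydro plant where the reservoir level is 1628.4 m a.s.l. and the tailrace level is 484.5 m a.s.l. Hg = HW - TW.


Hg = 1628.4 - 484.5 = 1143.9000 m


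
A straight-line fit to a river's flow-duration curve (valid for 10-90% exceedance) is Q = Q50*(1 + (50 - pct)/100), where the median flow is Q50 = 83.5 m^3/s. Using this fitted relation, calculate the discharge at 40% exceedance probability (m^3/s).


Q = 83.5 * (1 + (50 - 40)/100) = 91.8500 m^3/s


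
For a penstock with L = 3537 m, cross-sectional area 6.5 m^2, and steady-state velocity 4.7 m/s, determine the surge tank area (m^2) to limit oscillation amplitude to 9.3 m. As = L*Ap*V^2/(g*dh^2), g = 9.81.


As = 3537 * 6.5 * 4.7^2 / (9.81 * 9.3^2) = 598.5621 m^2


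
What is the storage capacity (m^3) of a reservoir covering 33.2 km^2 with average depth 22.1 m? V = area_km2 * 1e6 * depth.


V = 33.2 * 1e6 * 22.1 = 7.3372e+08 m^3


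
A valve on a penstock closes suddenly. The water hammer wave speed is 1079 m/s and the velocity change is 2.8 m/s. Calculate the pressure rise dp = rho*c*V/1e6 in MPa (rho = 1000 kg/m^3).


dp = 1000 * 1079 * 2.8 / 1e6 = 3.0212 MPa


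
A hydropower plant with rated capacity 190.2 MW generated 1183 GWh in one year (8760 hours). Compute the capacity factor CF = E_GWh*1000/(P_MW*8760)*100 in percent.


CF = 1183 * 1000 / (190.2 * 8760) * 100 = 71.0019 %


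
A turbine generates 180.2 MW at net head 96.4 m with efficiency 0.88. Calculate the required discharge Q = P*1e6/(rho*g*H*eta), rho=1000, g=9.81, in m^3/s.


Q = 180.2 * 1e6 / (1000 * 9.81 * 96.4 * 0.88) = 216.5340 m^3/s


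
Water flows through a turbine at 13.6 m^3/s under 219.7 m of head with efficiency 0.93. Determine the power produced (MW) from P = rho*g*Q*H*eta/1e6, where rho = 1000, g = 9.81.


P = 1000 * 9.81 * 13.6 * 219.7 * 0.93 / 1e6 = 27.2597 MW


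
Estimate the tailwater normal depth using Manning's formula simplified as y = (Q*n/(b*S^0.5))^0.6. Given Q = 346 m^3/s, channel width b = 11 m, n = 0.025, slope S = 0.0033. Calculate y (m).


y = (346 * 0.025 / (11 * 0.0033^0.5))^0.6 = 4.8064 m


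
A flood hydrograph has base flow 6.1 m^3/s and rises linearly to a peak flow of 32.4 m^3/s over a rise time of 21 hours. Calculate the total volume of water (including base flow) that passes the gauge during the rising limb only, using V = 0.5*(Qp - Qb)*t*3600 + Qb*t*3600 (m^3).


V = 0.5*(32.4 - 6.1)*21*3600 + 6.1*21*3600 = 1.4553e+06 m^3


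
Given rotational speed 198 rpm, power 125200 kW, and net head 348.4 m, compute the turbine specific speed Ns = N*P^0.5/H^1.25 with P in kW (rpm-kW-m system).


Ns = 198 * 125200^0.5 / 348.4^1.25 = 46.5446


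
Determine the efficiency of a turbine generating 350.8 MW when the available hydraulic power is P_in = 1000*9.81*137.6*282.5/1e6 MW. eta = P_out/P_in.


P_in = 1000 * 9.81 * 137.6 * 282.5 / 1e6 = 381.3343 MW
eta = 350.8 / 381.3343 = 0.9199


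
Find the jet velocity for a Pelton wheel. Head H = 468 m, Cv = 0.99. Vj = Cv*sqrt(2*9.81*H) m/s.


Vj = 0.99 * sqrt(2*9.81*468) = 94.8654 m/s


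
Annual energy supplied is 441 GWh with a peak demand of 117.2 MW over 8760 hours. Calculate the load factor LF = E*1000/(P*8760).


LF = 441 * 1000 / (117.2 * 8760) = 0.4295


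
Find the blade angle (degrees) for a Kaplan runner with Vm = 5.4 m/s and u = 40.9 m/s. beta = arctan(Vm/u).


beta = arctan(5.4 / 40.9) = 7.5212 degrees


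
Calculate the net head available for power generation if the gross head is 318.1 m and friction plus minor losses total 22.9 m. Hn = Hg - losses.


Hn = 318.1 - 22.9 = 295.2000 m


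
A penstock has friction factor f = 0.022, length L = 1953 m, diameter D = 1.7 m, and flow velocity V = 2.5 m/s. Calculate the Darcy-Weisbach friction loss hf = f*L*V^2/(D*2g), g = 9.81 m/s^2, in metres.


hf = 0.022 * 1953 * 2.5^2 / (1.7 * 2 * 9.81) = 8.0511 m


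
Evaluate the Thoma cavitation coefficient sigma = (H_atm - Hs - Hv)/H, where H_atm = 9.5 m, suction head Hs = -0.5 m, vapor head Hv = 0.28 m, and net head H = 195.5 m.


sigma = (9.5 - (-0.5) - 0.28) / 195.5 = 0.0497


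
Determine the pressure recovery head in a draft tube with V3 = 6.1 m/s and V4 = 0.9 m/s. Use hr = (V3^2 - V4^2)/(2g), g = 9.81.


hr = (6.1^2 - 0.9^2) / (2*9.81) = 1.8552 m


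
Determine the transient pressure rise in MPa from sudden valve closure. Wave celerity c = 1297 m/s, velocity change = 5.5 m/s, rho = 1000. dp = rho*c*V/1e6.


dp = 1000 * 1297 * 5.5 / 1e6 = 7.1335 MPa


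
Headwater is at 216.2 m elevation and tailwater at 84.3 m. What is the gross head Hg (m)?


Hg = 216.2 - 84.3 = 131.9000 m


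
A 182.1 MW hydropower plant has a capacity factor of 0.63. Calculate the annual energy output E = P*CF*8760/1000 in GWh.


E = 182.1 * 0.63 * 8760 / 1000 = 1004.9735 GWh


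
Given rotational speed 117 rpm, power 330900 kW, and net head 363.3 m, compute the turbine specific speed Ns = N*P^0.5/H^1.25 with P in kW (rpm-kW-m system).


Ns = 117 * 330900^0.5 / 363.3^1.25 = 42.4329


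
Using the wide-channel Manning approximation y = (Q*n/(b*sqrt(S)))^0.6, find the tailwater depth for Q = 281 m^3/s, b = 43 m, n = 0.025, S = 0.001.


y = (281 * 0.025 / (43 * 0.001^0.5))^0.6 = 2.6786 m


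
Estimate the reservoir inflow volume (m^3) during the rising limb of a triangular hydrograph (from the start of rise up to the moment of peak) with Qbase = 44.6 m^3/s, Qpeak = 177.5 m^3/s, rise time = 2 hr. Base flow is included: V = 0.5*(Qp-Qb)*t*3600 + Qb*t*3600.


V = 0.5*(177.5 - 44.6)*2*3600 + 44.6*2*3600 = 799560.0000 m^3


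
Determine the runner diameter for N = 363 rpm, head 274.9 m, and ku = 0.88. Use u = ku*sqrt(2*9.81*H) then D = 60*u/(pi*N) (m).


u = 0.88 * sqrt(2*9.81*274.9) = 64.6278 m/s
D = 60 * 64.6278 / (pi * 363) = 3.4003 m


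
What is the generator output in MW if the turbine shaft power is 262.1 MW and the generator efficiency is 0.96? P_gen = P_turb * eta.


P_gen = 262.1 * 0.96 = 251.6160 MW


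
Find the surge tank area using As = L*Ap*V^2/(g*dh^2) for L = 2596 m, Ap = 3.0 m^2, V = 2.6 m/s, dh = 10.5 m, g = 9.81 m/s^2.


As = 2596 * 3.0 * 2.6^2 / (9.81 * 10.5^2) = 48.6771 m^2


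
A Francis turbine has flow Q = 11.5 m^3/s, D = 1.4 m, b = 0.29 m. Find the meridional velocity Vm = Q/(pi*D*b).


Vm = 11.5 / (pi * 1.4 * 0.29) = 9.0162 m/s


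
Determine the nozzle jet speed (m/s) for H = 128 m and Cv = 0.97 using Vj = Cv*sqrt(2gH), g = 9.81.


Vj = 0.97 * sqrt(2*9.81*128) = 48.6101 m/s


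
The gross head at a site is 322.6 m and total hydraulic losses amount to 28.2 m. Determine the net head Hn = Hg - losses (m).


Hn = 322.6 - 28.2 = 294.4000 m


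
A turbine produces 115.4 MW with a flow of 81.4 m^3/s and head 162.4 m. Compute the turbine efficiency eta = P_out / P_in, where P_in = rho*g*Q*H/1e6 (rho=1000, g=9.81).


P_in = 1000 * 9.81 * 81.4 * 162.4 / 1e6 = 129.6819 MW
eta = 115.4 / 129.6819 = 0.8899


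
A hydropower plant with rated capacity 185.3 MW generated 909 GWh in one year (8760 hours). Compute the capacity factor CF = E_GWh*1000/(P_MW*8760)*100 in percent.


CF = 909 * 1000 / (185.3 * 8760) * 100 = 55.9995 %


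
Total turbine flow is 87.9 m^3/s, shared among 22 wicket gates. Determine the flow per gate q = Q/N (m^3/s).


q = 87.9 / 22 = 3.9955 m^3/s


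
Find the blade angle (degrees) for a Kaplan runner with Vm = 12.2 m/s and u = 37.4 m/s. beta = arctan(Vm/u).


beta = arctan(12.2 / 37.4) = 18.0665 degrees


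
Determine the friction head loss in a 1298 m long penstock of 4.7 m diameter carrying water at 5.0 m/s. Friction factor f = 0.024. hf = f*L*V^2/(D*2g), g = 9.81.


hf = 0.024 * 1298 * 5.0^2 / (4.7 * 2 * 9.81) = 8.4456 m


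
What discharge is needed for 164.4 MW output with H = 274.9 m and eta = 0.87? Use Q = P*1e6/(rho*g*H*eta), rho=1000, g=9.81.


Q = 164.4 * 1e6 / (1000 * 9.81 * 274.9 * 0.87) = 70.0711 m^3/s


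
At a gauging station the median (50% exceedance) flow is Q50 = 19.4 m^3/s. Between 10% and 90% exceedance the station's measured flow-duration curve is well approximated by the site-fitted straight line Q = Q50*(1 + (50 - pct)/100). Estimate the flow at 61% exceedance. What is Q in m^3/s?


Q = 19.4 * (1 + (50 - 61)/100) = 17.2660 m^3/s


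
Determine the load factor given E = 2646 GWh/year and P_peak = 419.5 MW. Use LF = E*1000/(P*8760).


LF = 2646 * 1000 / (419.5 * 8760) = 0.7200


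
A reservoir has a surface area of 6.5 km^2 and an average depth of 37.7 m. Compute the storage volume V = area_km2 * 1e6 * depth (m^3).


V = 6.5 * 1e6 * 37.7 = 2.4505e+08 m^3


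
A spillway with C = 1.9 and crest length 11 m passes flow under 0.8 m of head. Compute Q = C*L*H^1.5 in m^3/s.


Q = 1.9 * 11 * 0.8^1.5 = 14.9548 m^3/s


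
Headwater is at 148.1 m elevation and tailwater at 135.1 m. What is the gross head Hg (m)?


Hg = 148.1 - 135.1 = 13.0000 m


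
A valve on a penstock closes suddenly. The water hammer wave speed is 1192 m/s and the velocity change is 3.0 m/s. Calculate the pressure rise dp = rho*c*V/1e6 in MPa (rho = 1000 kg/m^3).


dp = 1000 * 1192 * 3.0 / 1e6 = 3.5760 MPa


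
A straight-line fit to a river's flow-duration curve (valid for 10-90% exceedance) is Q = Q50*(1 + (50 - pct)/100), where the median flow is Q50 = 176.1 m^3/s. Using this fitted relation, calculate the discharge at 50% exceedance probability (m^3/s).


Q = 176.1 * (1 + (50 - 50)/100) = 176.1000 m^3/s


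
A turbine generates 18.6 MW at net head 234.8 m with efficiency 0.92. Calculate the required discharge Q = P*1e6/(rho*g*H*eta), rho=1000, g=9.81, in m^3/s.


Q = 18.6 * 1e6 / (1000 * 9.81 * 234.8 * 0.92) = 8.7772 m^3/s


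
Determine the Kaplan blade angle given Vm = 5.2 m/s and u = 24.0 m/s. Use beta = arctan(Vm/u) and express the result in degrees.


beta = arctan(5.2 / 24.0) = 12.2251 degrees


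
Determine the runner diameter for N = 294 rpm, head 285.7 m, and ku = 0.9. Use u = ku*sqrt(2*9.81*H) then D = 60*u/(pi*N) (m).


u = 0.9 * sqrt(2*9.81*285.7) = 67.3825 m/s
D = 60 * 67.3825 / (pi * 294) = 4.3772 m


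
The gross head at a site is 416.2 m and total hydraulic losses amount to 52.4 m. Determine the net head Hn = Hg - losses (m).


Hn = 416.2 - 52.4 = 363.8000 m


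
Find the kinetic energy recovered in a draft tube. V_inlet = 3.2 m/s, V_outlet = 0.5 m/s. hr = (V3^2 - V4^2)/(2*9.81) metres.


hr = (3.2^2 - 0.5^2) / (2*9.81) = 0.5092 m


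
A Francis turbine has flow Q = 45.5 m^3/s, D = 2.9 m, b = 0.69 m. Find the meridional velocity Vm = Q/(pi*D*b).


Vm = 45.5 / (pi * 2.9 * 0.69) = 7.2379 m/s


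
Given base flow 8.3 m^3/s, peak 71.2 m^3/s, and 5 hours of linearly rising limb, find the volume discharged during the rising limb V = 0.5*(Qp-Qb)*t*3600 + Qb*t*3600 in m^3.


V = 0.5*(71.2 - 8.3)*5*3600 + 8.3*5*3600 = 715500.0000 m^3


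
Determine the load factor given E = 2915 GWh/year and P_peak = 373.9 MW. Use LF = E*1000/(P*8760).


LF = 2915 * 1000 / (373.9 * 8760) = 0.8900


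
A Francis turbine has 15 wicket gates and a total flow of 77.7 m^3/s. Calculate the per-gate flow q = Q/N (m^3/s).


q = 77.7 / 15 = 5.1800 m^3/s


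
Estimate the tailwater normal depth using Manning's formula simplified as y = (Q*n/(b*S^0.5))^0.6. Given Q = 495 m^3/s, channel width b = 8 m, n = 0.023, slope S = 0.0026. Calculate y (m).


y = (495 * 0.023 / (8 * 0.0026^0.5))^0.6 = 7.3698 m


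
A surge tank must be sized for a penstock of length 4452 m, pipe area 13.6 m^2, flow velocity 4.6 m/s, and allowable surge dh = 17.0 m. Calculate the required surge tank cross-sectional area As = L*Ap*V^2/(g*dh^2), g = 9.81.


As = 4452 * 13.6 * 4.6^2 / (9.81 * 17.0^2) = 451.9006 m^2


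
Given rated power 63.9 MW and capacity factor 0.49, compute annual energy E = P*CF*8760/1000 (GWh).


E = 63.9 * 0.49 * 8760 / 1000 = 274.2844 GWh


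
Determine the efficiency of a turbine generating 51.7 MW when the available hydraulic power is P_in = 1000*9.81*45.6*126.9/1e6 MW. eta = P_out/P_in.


P_in = 1000 * 9.81 * 45.6 * 126.9 / 1e6 = 56.7669 MW
eta = 51.7 / 56.7669 = 0.9107


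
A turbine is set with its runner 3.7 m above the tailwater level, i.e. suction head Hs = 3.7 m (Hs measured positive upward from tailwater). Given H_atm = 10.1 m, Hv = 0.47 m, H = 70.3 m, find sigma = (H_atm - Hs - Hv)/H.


sigma = (10.1 - 3.7 - 0.47) / 70.3 = 0.0844


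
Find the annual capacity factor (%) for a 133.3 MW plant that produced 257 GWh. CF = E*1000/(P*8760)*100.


CF = 257 * 1000 / (133.3 * 8760) * 100 = 22.0089 %


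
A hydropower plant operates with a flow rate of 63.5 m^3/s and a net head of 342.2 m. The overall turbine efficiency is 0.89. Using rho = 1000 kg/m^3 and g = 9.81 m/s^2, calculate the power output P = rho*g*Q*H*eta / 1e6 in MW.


P = 1000 * 9.81 * 63.5 * 342.2 * 0.89 / 1e6 = 189.7198 MW


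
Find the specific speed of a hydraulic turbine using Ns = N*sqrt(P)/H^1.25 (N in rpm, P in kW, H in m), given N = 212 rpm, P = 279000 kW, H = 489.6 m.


Ns = 212 * 279000^0.5 / 489.6^1.25 = 48.6224


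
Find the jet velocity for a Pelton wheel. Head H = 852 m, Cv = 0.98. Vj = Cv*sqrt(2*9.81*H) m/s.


Vj = 0.98 * sqrt(2*9.81*852) = 126.7055 m/s


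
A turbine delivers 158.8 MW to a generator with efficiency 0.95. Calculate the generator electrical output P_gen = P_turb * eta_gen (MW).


P_gen = 158.8 * 0.95 = 150.8600 MW


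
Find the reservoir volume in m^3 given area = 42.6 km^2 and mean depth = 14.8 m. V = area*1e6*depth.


V = 42.6 * 1e6 * 14.8 = 6.3048e+08 m^3


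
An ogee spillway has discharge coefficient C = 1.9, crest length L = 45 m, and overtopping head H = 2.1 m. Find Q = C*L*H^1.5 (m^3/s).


Q = 1.9 * 45 * 2.1^1.5 = 260.1927 m^3/s


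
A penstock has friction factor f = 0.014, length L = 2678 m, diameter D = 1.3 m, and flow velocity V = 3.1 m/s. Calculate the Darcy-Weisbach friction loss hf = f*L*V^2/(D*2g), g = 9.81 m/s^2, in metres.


hf = 0.014 * 2678 * 3.1^2 / (1.3 * 2 * 9.81) = 14.1260 m


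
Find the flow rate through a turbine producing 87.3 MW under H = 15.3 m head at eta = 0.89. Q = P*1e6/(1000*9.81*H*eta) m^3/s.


Q = 87.3 * 1e6 / (1000 * 9.81 * 15.3 * 0.89) = 653.5274 m^3/s


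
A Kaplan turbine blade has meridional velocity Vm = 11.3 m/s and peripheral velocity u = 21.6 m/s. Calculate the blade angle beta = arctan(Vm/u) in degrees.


beta = arctan(11.3 / 21.6) = 27.6162 degrees


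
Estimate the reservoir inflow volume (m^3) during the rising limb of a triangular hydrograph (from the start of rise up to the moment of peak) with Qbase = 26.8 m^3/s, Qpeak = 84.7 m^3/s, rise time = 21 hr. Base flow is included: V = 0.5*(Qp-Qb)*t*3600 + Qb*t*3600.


V = 0.5*(84.7 - 26.8)*21*3600 + 26.8*21*3600 = 4.2147e+06 m^3


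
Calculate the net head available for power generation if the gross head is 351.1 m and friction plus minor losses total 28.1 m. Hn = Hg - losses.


Hn = 351.1 - 28.1 = 323.0000 m


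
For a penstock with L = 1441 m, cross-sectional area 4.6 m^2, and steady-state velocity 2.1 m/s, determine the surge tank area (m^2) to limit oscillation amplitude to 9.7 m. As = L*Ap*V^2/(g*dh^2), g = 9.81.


As = 1441 * 4.6 * 2.1^2 / (9.81 * 9.7^2) = 31.6700 m^2


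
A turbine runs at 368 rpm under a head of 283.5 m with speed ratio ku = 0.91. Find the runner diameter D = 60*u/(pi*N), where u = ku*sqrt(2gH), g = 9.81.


u = 0.91 * sqrt(2*9.81*283.5) = 67.8684 m/s
D = 60 * 67.8684 / (pi * 368) = 3.5223 m


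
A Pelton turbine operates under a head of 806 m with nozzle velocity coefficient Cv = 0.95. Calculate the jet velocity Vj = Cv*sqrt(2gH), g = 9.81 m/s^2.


Vj = 0.95 * sqrt(2*9.81*806) = 119.4650 m/s


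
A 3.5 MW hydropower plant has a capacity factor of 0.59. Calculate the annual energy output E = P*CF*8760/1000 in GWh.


E = 3.5 * 0.59 * 8760 / 1000 = 18.0894 GWh


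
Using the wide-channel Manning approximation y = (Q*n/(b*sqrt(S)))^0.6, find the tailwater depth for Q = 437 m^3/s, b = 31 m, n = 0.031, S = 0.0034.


y = (437 * 0.031 / (31 * 0.0034^0.5))^0.6 = 3.3485 m


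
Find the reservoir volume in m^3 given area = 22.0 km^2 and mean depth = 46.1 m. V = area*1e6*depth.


V = 22.0 * 1e6 * 46.1 = 1.0142e+09 m^3


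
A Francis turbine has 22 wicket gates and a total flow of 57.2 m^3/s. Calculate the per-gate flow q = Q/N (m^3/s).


q = 57.2 / 22 = 2.6000 m^3/s


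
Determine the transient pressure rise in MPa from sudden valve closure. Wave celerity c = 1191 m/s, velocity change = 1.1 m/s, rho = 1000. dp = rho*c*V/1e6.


dp = 1000 * 1191 * 1.1 / 1e6 = 1.3101 MPa


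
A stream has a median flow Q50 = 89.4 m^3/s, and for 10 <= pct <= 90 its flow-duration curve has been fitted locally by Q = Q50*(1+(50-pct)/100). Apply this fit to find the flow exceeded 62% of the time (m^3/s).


Q = 89.4 * (1 + (50 - 62)/100) = 78.6720 m^3/s


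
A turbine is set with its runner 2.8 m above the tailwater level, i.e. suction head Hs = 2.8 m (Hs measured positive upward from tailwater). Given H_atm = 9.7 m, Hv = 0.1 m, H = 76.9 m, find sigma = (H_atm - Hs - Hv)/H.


sigma = (9.7 - 2.8 - 0.1) / 76.9 = 0.0884


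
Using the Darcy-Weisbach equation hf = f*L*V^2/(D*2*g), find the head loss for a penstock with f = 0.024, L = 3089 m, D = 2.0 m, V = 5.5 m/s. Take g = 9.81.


hf = 0.024 * 3089 * 5.5^2 / (2.0 * 2 * 9.81) = 57.1512 m


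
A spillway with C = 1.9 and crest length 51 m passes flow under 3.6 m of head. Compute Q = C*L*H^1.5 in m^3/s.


Q = 1.9 * 51 * 3.6^1.5 = 661.8774 m^3/s


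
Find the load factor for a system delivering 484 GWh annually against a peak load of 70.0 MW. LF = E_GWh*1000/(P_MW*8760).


LF = 484 * 1000 / (70.0 * 8760) = 0.7893


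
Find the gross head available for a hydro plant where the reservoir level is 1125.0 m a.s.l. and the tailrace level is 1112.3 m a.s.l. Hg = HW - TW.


Hg = 1125.0 - 1112.3 = 12.7000 m


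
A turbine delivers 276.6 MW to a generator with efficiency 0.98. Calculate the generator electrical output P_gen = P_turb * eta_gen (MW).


P_gen = 276.6 * 0.98 = 271.0680 MW


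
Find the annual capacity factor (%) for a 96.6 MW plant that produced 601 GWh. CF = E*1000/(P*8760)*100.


CF = 601 * 1000 / (96.6 * 8760) * 100 = 71.0221 %


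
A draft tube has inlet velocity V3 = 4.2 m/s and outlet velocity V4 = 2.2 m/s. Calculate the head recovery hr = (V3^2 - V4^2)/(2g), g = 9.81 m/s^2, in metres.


hr = (4.2^2 - 2.2^2) / (2*9.81) = 0.6524 m


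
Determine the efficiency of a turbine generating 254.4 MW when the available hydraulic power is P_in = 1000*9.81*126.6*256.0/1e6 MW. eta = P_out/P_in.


P_in = 1000 * 9.81 * 126.6 * 256.0 / 1e6 = 317.9382 MW
eta = 254.4 / 317.9382 = 0.8002


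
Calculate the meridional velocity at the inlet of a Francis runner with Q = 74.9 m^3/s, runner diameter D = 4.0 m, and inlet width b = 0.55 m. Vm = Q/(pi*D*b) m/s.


Vm = 74.9 / (pi * 4.0 * 0.55) = 10.8370 m/s


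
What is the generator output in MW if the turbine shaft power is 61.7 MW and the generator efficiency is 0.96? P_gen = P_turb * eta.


P_gen = 61.7 * 0.96 = 59.2320 MW


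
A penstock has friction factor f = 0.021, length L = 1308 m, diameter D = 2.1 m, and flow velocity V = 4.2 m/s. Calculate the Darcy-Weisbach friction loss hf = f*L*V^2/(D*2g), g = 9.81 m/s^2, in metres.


hf = 0.021 * 1308 * 4.2^2 / (2.1 * 2 * 9.81) = 11.7600 m


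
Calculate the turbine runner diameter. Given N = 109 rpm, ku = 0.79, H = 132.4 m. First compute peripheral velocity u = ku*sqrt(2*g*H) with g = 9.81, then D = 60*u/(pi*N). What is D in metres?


u = 0.79 * sqrt(2*9.81*132.4) = 40.2643 m/s
D = 60 * 40.2643 / (pi * 109) = 7.0550 m


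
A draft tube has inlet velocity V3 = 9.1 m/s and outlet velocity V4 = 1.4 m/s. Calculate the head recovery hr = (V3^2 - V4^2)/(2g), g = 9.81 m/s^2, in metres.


hr = (9.1^2 - 1.4^2) / (2*9.81) = 4.1208 m


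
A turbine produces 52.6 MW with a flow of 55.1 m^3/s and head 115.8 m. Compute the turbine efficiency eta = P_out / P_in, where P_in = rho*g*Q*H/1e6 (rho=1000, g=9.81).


P_in = 1000 * 9.81 * 55.1 * 115.8 / 1e6 = 62.5935 MW
eta = 52.6 / 62.5935 = 0.8403


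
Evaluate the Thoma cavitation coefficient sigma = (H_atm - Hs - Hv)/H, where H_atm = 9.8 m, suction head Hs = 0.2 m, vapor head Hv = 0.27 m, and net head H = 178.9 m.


sigma = (9.8 - 0.2 - 0.27) / 178.9 = 0.0522


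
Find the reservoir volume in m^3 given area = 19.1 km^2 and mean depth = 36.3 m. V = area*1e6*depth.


V = 19.1 * 1e6 * 36.3 = 6.9333e+08 m^3


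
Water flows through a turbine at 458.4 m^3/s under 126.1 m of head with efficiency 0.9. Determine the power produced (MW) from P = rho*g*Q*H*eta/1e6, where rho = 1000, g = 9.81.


P = 1000 * 9.81 * 458.4 * 126.1 * 0.9 / 1e6 = 510.3536 MW


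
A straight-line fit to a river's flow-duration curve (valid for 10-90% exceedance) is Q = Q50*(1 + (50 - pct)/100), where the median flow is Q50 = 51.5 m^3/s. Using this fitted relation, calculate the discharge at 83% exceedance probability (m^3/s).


Q = 51.5 * (1 + (50 - 83)/100) = 34.5050 m^3/s


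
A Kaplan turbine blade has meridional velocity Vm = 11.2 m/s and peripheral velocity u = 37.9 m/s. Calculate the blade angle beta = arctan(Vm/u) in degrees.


beta = arctan(11.2 / 37.9) = 16.4632 degrees


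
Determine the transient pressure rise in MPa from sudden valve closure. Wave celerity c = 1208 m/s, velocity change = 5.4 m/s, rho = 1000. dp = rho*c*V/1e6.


dp = 1000 * 1208 * 5.4 / 1e6 = 6.5232 MPa


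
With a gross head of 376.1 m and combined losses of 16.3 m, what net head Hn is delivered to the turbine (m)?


Hn = 376.1 - 16.3 = 359.8000 m


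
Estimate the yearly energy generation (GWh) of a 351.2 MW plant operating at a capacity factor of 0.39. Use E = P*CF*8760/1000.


E = 351.2 * 0.39 * 8760 / 1000 = 1199.8397 GWh


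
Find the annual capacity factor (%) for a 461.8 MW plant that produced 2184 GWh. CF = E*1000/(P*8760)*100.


CF = 2184 * 1000 / (461.8 * 8760) * 100 = 53.9877 %


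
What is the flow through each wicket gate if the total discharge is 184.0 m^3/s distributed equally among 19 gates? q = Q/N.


q = 184.0 / 19 = 9.6842 m^3/s


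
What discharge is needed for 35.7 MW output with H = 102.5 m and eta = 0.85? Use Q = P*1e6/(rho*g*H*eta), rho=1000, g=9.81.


Q = 35.7 * 1e6 / (1000 * 9.81 * 102.5 * 0.85) = 41.7692 m^3/s


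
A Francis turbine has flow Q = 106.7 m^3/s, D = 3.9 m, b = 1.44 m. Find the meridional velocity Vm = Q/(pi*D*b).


Vm = 106.7 / (pi * 3.9 * 1.44) = 6.0477 m/s


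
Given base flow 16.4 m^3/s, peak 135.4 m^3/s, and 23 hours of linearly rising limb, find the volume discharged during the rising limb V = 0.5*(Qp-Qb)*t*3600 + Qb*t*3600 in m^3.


V = 0.5*(135.4 - 16.4)*23*3600 + 16.4*23*3600 = 6.2845e+06 m^3


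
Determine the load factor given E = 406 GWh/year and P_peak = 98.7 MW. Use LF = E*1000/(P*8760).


LF = 406 * 1000 / (98.7 * 8760) = 0.4696


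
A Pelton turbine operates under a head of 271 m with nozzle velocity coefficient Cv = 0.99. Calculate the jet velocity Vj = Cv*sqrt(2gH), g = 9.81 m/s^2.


Vj = 0.99 * sqrt(2*9.81*271) = 72.1887 m/s


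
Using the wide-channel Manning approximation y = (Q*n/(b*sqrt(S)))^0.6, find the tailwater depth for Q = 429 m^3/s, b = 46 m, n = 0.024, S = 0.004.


y = (429 * 0.024 / (46 * 0.004^0.5))^0.6 = 2.1347 m


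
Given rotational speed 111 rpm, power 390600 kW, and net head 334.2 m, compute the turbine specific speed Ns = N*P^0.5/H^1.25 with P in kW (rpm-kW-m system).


Ns = 111 * 390600^0.5 / 334.2^1.25 = 48.5491


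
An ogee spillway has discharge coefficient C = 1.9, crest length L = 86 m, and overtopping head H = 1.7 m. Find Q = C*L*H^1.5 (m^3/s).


Q = 1.9 * 86 * 1.7^1.5 = 362.1808 m^3/s


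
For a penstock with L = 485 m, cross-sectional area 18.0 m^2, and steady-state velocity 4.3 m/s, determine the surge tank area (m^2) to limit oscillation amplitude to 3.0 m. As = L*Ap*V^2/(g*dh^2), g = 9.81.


As = 485 * 18.0 * 4.3^2 / (9.81 * 3.0^2) = 1828.2671 m^2
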